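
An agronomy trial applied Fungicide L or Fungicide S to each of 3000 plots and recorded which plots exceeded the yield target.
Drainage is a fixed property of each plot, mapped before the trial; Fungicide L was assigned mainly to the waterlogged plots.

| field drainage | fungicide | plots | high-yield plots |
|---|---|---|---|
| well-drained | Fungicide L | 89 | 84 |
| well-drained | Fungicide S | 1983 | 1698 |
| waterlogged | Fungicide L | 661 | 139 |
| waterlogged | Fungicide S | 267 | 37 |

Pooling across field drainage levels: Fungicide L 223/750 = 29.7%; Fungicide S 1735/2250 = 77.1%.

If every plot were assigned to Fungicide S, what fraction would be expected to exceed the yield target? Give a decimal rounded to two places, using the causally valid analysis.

The stratified and pooled comparisons disagree (Fungicide L wins within each field drainage; Fungicide S wins overall), so the answer turns on the causal role of field drainage.
Field drainage differs across fungicides for reasons unrelated to any effect of the fungicide itself, and it separately predicts the outcome — a classic confounder. We must compare within field drainage levels.
Standardising Fungicide S to the population field drainage mix: 0.691·1698/1983 + 0.309·37/267 = 0.634.

0.63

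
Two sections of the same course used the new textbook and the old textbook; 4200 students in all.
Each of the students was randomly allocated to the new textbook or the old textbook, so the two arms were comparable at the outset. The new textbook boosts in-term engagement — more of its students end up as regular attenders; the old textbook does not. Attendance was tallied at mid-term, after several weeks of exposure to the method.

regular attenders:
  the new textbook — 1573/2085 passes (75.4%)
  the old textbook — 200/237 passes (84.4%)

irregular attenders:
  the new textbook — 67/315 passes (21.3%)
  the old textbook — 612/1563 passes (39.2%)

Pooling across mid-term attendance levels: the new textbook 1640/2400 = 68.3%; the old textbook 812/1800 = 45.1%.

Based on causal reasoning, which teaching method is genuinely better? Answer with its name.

the new textbook

The mid-term attendance-specific comparison favours the old textbook throughout, but the pooled figures favour the new textbook. The question is whether to condition on mid-term attendance.
Stratifying would compare teaching methods among students the teaching methods themselves sorted into mid-term attendance groups — a form of selection on an intermediate. The unconditioned pooled rates give the total causal effect.
Pooled: the new textbook 68.3% vs the old textbook 45.1%; the new textbook is higher overall.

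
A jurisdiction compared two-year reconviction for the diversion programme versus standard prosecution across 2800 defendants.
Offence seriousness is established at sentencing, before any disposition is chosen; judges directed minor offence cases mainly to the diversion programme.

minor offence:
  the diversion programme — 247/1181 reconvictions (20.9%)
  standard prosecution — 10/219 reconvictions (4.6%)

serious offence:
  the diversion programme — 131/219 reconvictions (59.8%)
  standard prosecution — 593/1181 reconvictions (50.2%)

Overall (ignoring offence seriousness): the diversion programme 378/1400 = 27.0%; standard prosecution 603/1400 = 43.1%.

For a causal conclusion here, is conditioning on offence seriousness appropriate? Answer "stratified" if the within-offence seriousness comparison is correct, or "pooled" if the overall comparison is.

The stratified and pooled comparisons disagree (standard prosecution wins within each offence seriousness; the diversion programme wins overall), so the answer turns on the causal role of offence seriousness.
Nothing the disposition does changes offence seriousness; the imbalance is an allocation artefact. With offence seriousness also predicting the outcome, the pooled figure is confounded, and the within-stratum comparison is the causal one.
Within each level — minor offence: 20.9% vs 4.6%; serious offence: 59.8% vs 50.2% — standard prosecution is lower every time.

stratified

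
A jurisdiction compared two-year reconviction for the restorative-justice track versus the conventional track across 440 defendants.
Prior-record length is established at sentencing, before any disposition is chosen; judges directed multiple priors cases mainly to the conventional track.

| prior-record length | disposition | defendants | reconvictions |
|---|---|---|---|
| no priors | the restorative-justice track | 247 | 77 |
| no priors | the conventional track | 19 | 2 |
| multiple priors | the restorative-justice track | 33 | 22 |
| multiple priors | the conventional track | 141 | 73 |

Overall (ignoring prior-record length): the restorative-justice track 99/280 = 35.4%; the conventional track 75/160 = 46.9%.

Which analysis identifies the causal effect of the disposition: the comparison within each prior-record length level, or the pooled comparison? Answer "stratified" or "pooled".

stratified

The imbalance in prior-record length arose from how defendants were allocated, not from anything the disposition did; and prior-record length independently affects the outcome. The pooled gap is confounded — condition on prior-record length.
Within each level — no priors: 31.2% vs 10.5%; multiple priors: 66.7% vs 51.8% — the conventional track is lower every time.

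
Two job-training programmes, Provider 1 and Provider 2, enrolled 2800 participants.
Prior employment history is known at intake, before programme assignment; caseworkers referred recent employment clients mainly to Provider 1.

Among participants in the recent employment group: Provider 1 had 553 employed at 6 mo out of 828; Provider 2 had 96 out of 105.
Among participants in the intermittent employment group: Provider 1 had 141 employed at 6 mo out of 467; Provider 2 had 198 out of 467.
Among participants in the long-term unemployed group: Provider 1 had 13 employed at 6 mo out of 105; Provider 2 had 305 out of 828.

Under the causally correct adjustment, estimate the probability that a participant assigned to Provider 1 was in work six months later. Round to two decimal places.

Nothing the programme does changes prior employment history; the imbalance is an allocation artefact. With prior employment history also predicting the outcome, the pooled figure is confounded, and the within-stratum comparison is the causal one.
Standardising Provider 1 to the population prior employment history mix: 0.333·553/828 + 0.334·141/467 + 0.333·13/105 = 0.365.

0.36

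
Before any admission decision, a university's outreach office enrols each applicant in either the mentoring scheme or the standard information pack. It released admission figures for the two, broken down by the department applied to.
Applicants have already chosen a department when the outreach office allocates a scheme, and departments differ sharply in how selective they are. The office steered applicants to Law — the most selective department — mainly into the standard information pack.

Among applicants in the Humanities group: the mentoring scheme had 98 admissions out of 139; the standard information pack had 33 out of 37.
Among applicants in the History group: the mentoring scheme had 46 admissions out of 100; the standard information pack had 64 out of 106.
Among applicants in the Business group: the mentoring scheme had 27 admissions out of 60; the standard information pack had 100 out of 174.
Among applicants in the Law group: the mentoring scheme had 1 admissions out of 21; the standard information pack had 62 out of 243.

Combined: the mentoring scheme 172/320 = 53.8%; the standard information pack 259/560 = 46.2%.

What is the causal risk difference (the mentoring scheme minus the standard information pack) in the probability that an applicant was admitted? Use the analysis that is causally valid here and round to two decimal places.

the standard information pack is higher inside every department stratum but the mentoring scheme is higher in aggregate. Whether to stratify depends on how department relates to the outreach scheme.
Since department is a pre-existing factor (not a product of the outreach scheme) and it affects the outcome on its own, it is a confounder. The stratified rates, not the pooled rate, identify the causal effect.
Adjusting over the population distribution of department: 0.200·(0.705−0.892) + 0.234·(0.460−0.604) + 0.266·(0.450−0.575) + 0.300·(0.048−0.255) = -0.166.

-0.17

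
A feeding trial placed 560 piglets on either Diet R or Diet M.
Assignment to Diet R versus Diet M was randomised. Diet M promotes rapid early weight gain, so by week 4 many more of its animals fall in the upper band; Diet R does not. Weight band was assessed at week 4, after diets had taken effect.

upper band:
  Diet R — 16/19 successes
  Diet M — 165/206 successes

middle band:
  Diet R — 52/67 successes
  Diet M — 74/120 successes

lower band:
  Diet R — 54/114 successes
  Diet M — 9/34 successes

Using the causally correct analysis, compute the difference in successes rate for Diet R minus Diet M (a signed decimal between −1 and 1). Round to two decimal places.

-0.08

The distribution of week-4 weight band is itself part of what the diet does — it is an intermediate outcome. Holding it fixed would remove that part of the effect; the total effect is the pooled difference.
The causal difference is the pooled difference: 0.610 − 0.689 = -0.079.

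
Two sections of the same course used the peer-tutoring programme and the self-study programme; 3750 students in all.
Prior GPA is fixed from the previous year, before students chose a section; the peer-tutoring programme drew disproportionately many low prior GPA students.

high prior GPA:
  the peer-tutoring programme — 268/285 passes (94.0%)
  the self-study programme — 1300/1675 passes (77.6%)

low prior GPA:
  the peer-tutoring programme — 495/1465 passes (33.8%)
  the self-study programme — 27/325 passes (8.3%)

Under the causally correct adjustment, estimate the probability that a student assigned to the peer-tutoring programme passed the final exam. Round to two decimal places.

The stratified and pooled comparisons disagree (the peer-tutoring programme wins within each prior GPA band; the self-study programme wins overall), so the answer turns on the causal role of prior GPA band.
Prior GPA band is set before the teaching method has any effect — it is not caused by the teaching method — and it independently drives the outcome. That makes it a confounder, so the causal comparison is within prior GPA band levels.
Standardising the peer-tutoring programme to the population prior GPA band mix: 0.523·268/285 + 0.477·495/1465 = 0.653.

0.65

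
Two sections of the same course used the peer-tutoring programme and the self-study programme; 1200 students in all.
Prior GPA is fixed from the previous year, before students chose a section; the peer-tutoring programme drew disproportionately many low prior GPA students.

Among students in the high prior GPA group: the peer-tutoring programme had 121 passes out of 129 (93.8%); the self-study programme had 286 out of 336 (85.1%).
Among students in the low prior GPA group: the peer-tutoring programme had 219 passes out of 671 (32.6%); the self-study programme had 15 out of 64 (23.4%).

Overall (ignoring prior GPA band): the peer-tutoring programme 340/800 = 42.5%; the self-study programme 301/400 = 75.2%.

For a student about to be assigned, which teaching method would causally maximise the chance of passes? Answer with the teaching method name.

the peer-tutoring programme

Here prior GPA band is a common cause — it drives both which teaching method a case falls under and the outcome. The crude comparison mixes populations; the stratum-specific rates are the causally relevant ones.
Within each level — high prior GPA: 93.8% vs 85.1%; low prior GPA: 32.6% vs 23.4% — the peer-tutoring programme is higher every time.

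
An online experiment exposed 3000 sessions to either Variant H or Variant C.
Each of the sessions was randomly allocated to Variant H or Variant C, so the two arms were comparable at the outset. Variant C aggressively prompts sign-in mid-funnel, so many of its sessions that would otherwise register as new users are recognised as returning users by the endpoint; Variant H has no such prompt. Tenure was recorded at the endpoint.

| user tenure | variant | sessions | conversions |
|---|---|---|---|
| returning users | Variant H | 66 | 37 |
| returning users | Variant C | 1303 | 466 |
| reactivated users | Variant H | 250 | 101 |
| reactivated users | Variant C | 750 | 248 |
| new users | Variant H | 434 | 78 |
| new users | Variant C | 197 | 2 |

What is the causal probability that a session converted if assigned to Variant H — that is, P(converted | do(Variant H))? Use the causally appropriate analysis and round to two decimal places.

Within every user tenure level Variant H has the higher rate, yet pooled Variant C does — Simpson's reversal.
Because the variant influences user tenure, user tenure is a post-treatment mediator, not a confounder. Stratifying on it would bias the estimate; the causal effect is the crude pooled difference.
So P(outcome | do(Variant H)) is just the pooled rate for Variant H: 216/750 = 0.288.

0.29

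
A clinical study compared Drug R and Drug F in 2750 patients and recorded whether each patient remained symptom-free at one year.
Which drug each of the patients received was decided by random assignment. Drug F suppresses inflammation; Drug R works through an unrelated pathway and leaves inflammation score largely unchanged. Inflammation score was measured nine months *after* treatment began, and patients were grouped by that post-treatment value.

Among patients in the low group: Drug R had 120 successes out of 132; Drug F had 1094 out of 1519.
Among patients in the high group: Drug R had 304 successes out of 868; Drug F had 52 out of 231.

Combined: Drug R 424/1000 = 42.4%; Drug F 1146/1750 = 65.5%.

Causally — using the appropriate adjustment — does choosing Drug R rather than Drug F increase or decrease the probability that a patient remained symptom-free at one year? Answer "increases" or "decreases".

decreases

Because the drug influences inflammation score, inflammation score is a post-treatment mediator, not a confounder. Stratifying on it would bias the estimate; the causal effect is the crude pooled difference.
Pooled: Drug R 42.4% vs Drug F 65.5%; Drug F is higher overall.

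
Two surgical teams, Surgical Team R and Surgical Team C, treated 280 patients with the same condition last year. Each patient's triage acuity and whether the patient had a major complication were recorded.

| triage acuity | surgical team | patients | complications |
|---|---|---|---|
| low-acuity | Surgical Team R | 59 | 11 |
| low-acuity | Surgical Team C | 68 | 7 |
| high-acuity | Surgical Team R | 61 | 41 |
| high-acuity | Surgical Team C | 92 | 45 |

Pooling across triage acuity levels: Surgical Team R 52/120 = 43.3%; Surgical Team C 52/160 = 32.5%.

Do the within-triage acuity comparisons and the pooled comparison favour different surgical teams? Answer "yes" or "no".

no

Within each triage acuity level (low-acuity 18.6% vs 10.3%; high-acuity 67.2% vs 48.9%), Surgical Team C has the lower rate every time. Pooled: 43.3% vs 32.5% — Surgical Team C has the lower rate overall. They agree.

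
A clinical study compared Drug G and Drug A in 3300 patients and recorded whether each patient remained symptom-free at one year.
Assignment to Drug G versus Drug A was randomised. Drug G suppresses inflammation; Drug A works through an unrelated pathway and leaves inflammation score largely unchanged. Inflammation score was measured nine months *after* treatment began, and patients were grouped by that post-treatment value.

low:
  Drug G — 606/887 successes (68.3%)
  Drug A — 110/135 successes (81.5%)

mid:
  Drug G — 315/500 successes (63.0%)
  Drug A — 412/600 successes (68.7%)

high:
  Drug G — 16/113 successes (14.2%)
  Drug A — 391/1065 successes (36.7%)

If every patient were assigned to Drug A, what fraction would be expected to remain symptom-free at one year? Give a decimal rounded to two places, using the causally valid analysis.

Stratifying would compare drugs among patients the drugs themselves sorted into inflammation score groups — a form of selection on an intermediate. The unconditioned pooled rates give the total causal effect.
So P(outcome | do(Drug A)) is just the pooled rate for Drug A: 913/1800 = 0.507.

0.51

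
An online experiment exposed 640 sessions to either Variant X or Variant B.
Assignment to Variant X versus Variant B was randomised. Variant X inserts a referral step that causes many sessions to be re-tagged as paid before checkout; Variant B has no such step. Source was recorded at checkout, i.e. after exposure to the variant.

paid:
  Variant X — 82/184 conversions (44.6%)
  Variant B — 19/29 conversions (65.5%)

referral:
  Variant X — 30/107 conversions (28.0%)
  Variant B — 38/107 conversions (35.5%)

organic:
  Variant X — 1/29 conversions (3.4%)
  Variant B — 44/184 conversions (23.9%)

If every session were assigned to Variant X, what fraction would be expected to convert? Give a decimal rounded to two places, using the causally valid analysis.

0.35

The traffic source-specific comparison favours Variant B throughout, but the pooled figures favour Variant X. The question is whether to condition on traffic source.
Traffic source here is a post-treatment variable shaped by the variant; conditioning on it would introduce bias rather than remove it. The overall comparison is the causal one.
So P(outcome | do(Variant X)) is just the pooled rate for Variant X: 113/320 = 0.353.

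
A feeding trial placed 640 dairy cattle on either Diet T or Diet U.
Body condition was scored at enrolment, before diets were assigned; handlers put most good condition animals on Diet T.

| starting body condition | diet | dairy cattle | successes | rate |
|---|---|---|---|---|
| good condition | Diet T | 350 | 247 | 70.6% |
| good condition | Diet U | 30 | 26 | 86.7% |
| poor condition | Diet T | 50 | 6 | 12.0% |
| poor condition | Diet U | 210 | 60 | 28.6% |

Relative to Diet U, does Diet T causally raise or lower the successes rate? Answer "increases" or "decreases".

The starting body condition-specific comparison favours Diet U throughout, but the pooled figures favour Diet T. The question is whether to condition on starting body condition.
The imbalance in starting body condition arose from how dairy cattle were allocated, not from anything the diet did; and starting body condition independently affects the outcome. The pooled gap is confounded — condition on starting body condition.
Within each level — good condition: 70.6% vs 86.7%; poor condition: 12.0% vs 28.6% — Diet U is higher every time.

decreases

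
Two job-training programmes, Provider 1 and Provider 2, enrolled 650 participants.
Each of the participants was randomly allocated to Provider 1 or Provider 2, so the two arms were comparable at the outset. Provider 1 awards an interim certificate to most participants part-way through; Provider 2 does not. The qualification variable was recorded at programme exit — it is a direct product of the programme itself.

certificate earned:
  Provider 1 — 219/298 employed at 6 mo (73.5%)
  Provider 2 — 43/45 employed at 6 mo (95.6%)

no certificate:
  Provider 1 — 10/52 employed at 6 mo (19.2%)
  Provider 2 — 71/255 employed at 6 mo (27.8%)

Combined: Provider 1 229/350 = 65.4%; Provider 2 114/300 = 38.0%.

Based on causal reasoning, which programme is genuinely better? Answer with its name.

The stratified and pooled comparisons disagree (Provider 2 wins within each qualification attained during the programme; Provider 1 wins overall), so the answer turns on the causal role of qualification attained during the programme.
Stratifying would compare programmes among participants the programmes themselves sorted into qualification attained during the programme groups — a form of selection on an intermediate. The unconditioned pooled rates give the total causal effect.
Pooled: Provider 1 65.4% vs Provider 2 38.0%; Provider 1 is higher overall.

Provider 1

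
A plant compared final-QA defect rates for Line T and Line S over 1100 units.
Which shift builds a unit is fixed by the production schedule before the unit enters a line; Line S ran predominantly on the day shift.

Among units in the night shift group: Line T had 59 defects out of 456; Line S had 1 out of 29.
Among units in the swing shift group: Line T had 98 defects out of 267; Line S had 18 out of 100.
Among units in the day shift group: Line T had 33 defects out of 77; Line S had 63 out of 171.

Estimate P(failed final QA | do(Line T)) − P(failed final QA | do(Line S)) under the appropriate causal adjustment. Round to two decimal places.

The stratified and pooled comparisons disagree (Line S wins within each shift; Line T wins overall), so the answer turns on the causal role of shift.
Shift is set before the line has any effect — it is not caused by the line — and it independently drives the outcome. That makes it a confounder, so the causal comparison is within shift levels.
Adjusting over the population distribution of shift: 0.441·(0.129−0.034) + 0.334·(0.367−0.180) + 0.225·(0.429−0.368) = +0.118.

+0.12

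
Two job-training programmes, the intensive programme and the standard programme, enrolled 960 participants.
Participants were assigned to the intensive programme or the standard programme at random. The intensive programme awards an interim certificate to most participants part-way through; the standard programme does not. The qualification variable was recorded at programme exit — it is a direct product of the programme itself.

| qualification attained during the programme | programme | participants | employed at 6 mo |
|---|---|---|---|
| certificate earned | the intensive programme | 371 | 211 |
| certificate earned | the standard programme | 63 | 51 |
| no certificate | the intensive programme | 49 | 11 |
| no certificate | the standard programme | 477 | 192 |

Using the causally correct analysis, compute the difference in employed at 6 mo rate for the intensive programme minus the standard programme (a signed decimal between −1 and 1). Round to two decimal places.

Stratifying would compare programmes among participants the programmes themselves sorted into qualification attained during the programme groups — a form of selection on an intermediate. The unconditioned pooled rates give the total causal effect.
The causal difference is the pooled difference: 0.529 − 0.450 = +0.079.

+0.08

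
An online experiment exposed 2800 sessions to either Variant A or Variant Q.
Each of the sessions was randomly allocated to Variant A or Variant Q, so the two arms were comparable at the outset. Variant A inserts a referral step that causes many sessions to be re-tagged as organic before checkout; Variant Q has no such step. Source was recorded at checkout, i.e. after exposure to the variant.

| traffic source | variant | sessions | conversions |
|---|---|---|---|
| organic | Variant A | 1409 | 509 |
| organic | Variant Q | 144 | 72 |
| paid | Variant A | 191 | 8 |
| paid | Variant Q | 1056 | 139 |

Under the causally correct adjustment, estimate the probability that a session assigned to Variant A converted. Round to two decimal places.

The traffic source-specific comparison favours Variant Q throughout, but the pooled figures favour Variant A. The question is whether to condition on traffic source.
Traffic source lies on the pathway variant → traffic source → outcome, so adjusting for it blocks the indirect effect. For the total causal effect of variant, use the unadjusted pooled rates.
So P(outcome | do(Variant A)) is just the pooled rate for Variant A: 517/1600 = 0.323.

0.32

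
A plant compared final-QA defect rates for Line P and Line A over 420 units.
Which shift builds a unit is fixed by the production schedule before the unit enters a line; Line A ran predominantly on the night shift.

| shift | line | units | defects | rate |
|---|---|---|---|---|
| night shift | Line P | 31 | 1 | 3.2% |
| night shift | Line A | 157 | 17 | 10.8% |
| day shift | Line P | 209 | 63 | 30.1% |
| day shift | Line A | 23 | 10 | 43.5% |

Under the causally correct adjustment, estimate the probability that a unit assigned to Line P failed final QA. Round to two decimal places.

0.18

Line P is lower inside every shift stratum but Line A is lower in aggregate. Whether to stratify depends on how shift relates to the line.
Here shift is a common cause — it drives both which line a case falls under and the outcome. The crude comparison mixes populations; the stratum-specific rates are the causally relevant ones.
Standardising Line P to the population shift mix: 0.448·1/31 + 0.552·63/209 = 0.181.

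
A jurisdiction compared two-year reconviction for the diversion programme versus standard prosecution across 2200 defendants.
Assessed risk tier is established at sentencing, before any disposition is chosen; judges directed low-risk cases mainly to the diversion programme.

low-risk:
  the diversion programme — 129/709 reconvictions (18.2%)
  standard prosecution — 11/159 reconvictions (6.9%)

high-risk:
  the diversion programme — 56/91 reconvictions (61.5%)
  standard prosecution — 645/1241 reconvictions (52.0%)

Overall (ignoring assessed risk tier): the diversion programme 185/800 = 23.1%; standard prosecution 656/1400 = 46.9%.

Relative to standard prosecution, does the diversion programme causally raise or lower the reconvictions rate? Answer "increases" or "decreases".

increases

Since assessed risk tier is a pre-existing factor (not a product of the disposition) and it affects the outcome on its own, it is a confounder. The stratified rates, not the pooled rate, identify the causal effect.
Within each level — low-risk: 18.2% vs 6.9%; high-risk: 61.5% vs 52.0% — standard prosecution is lower every time.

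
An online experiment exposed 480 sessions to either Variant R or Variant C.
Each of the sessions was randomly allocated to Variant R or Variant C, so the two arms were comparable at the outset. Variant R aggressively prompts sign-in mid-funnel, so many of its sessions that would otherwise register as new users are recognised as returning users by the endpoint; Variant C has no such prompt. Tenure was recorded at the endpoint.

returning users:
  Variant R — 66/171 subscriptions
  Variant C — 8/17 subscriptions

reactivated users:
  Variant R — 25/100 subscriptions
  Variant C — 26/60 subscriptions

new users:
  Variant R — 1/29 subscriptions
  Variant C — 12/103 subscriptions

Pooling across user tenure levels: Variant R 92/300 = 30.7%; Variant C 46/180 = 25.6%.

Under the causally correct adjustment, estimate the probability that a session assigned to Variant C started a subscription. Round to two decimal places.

User tenure is downstream of the variant. One should not condition on a consequence of treatment, so the overall rates are the right comparison.
So P(outcome | do(Variant C)) is just the pooled rate for Variant C: 46/180 = 0.256.

0.26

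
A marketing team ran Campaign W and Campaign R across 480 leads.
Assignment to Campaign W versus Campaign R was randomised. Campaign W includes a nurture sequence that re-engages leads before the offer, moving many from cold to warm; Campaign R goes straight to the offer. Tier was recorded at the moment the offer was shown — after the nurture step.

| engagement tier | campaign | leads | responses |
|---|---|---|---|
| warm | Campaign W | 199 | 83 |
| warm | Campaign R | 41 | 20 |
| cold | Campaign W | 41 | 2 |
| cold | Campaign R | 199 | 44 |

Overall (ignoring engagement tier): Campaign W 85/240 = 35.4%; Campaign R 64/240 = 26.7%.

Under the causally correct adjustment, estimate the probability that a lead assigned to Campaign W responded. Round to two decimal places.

The stratified and pooled comparisons disagree (Campaign R wins within each engagement tier; Campaign W wins overall), so the answer turns on the causal role of engagement tier.
Engagement tier here is a post-treatment variable shaped by the campaign; conditioning on it would introduce bias rather than remove it. The overall comparison is the causal one.
So P(outcome | do(Campaign W)) is just the pooled rate for Campaign W: 85/240 = 0.354.

0.35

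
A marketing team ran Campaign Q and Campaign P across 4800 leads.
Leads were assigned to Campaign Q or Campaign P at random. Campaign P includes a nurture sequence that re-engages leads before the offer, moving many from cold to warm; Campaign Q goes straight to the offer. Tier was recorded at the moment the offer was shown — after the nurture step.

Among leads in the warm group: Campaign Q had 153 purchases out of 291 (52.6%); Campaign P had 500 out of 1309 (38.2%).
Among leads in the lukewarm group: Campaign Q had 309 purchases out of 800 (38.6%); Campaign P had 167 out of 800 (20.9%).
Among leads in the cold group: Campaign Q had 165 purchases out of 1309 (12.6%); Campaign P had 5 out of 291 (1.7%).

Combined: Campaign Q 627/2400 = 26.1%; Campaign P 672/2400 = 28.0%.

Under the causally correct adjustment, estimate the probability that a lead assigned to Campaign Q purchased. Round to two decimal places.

0.26

The stratified and pooled comparisons disagree (Campaign Q wins within each engagement tier; Campaign P wins overall), so the answer turns on the causal role of engagement tier.
Engagement tier is recorded after the campaign and is itself shifted by it — it sits on the causal path from campaign to outcome. Conditioning on a mediator would strip out part of the effect we want; the pooled comparison gives the total causal effect.
So P(outcome | do(Campaign Q)) is just the pooled rate for Campaign Q: 627/2400 = 0.261.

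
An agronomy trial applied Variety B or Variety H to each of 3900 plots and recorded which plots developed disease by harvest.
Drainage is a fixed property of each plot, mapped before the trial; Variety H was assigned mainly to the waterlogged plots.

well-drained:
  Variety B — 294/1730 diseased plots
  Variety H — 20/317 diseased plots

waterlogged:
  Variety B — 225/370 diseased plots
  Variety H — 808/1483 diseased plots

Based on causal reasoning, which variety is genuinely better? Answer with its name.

Variety H

Within every field drainage level Variety H has the lower rate, yet pooled Variety B does — Simpson's reversal.
Here field drainage is a common cause — it drives both which variety a case falls under and the outcome. The crude comparison mixes populations; the stratum-specific rates are the causally relevant ones.
Within each level — well-drained: 17.0% vs 6.3%; waterlogged: 60.8% vs 54.5% — Variety H is lower every time.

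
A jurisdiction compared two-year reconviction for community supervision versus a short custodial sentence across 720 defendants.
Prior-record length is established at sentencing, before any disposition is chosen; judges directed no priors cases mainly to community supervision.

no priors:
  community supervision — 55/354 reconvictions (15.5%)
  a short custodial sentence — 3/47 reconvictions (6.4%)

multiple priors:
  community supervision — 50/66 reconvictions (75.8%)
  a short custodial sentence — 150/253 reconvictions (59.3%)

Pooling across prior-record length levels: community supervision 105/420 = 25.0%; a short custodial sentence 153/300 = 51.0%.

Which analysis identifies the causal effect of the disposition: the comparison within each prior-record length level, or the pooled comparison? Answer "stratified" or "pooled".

The stratified and pooled comparisons disagree (a short custodial sentence wins within each prior-record length; community supervision wins overall), so the answer turns on the causal role of prior-record length.
Prior-record length is set before the disposition has any effect — it is not caused by the disposition — and it independently drives the outcome. That makes it a confounder, so the causal comparison is within prior-record length levels.
Within each level — no priors: 15.5% vs 6.4%; multiple priors: 75.8% vs 59.3% — a short custodial sentence is lower every time.

stratified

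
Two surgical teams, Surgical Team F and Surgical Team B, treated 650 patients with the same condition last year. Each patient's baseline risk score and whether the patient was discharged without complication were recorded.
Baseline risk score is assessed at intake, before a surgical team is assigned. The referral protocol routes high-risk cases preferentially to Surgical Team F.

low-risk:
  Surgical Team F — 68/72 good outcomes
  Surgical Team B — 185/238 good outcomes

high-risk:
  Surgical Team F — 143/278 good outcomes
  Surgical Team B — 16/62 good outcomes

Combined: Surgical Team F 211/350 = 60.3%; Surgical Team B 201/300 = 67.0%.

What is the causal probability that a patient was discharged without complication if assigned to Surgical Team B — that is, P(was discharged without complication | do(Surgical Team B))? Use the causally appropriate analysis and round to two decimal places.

0.51

Nothing the surgical team does changes baseline risk score; the imbalance is an allocation artefact. With baseline risk score also predicting the outcome, the pooled figure is confounded, and the within-stratum comparison is the causal one.
Standardising Surgical Team B to the population baseline risk score mix: 0.477·185/238 + 0.523·16/62 = 0.506.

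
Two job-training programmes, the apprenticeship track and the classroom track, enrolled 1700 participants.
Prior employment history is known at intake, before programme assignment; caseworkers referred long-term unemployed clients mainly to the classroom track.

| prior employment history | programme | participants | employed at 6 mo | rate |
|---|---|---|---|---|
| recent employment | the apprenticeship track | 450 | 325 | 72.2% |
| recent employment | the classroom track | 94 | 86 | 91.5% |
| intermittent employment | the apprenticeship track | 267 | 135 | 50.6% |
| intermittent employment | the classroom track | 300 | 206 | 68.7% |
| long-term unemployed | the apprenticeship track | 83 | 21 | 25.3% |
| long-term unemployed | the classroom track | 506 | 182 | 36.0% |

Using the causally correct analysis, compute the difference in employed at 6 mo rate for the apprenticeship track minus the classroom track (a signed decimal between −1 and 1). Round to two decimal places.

Within every prior employment history level the classroom track has the higher rate, yet pooled the apprenticeship track does — Simpson's reversal.
The imbalance in prior employment history arose from how participants were allocated, not from anything the programme did; and prior employment history independently affects the outcome. The pooled gap is confounded — condition on prior employment history.
Adjusting over the population distribution of prior employment history: 0.320·(0.722−0.915) + 0.334·(0.506−0.687) + 0.346·(0.253−0.360) = -0.159.

-0.16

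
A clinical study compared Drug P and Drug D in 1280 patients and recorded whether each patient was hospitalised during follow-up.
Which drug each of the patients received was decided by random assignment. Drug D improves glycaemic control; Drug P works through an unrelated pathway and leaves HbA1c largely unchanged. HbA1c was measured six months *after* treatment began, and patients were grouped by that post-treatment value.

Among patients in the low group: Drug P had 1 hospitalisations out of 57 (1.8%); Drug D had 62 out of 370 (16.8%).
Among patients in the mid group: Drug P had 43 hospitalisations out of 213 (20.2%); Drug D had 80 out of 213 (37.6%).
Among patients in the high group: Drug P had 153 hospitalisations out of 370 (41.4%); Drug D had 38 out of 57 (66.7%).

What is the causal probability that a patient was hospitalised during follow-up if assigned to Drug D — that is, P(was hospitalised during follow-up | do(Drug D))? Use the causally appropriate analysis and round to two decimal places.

HbA1c here is a post-treatment variable shaped by the drug; conditioning on it would introduce bias rather than remove it. The overall comparison is the causal one.
So P(outcome | do(Drug D)) is just the pooled rate for Drug D: 180/640 = 0.281.

0.28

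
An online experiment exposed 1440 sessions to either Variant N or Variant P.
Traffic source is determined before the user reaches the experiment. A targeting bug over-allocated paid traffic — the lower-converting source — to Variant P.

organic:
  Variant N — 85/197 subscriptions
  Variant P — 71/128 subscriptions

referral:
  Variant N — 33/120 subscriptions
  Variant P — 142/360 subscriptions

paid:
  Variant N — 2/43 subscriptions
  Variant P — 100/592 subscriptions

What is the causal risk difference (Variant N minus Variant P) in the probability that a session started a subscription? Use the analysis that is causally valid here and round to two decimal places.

-0.12

The stratified and pooled comparisons disagree (Variant P wins within each traffic source; Variant N wins overall), so the answer turns on the causal role of traffic source.
Traffic source is set before the variant has any effect — it is not caused by the variant — and it independently drives the outcome. That makes it a confounder, so the causal comparison is within traffic source levels.
Adjusting over the population distribution of traffic source: 0.226·(0.431−0.555) + 0.333·(0.275−0.394) + 0.441·(0.047−0.169) = -0.122.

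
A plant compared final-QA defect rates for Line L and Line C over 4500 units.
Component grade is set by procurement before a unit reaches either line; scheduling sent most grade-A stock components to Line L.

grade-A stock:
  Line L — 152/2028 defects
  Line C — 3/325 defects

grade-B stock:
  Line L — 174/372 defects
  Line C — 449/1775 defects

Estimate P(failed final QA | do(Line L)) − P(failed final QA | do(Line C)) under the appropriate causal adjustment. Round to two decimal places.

+0.14

Component grade is set before the line has any effect — it is not caused by the line — and it independently drives the outcome. That makes it a confounder, so the causal comparison is within component grade levels.
Adjusting over the population distribution of component grade: 0.523·(0.075−0.009) + 0.477·(0.468−0.253) = +0.137.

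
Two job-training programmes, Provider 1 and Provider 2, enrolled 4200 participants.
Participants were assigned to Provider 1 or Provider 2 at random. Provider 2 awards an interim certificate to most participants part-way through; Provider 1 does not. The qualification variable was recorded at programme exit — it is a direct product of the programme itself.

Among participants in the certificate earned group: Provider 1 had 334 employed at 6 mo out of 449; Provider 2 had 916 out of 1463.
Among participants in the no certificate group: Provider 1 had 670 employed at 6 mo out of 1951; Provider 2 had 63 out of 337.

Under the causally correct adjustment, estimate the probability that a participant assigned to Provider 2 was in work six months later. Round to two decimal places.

Qualification attained during the programme is recorded after the programme and is itself shifted by it — it sits on the causal path from programme to outcome. Conditioning on a mediator would strip out part of the effect we want; the pooled comparison gives the total causal effect.
So P(outcome | do(Provider 2)) is just the pooled rate for Provider 2: 979/1800 = 0.544.

0.54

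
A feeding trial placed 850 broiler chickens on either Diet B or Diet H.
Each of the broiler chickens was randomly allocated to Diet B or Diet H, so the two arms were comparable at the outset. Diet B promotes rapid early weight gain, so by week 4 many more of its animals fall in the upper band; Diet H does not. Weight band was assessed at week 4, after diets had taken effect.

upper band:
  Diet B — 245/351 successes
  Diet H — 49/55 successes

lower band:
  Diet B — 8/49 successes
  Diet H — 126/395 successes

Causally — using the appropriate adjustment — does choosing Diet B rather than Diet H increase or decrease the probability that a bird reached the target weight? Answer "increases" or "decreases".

Week-4 weight band here is a post-treatment variable shaped by the diet; conditioning on it would introduce bias rather than remove it. The overall comparison is the causal one.
Pooled: Diet B 63.2% vs Diet H 38.9%; Diet B is higher overall.

increases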